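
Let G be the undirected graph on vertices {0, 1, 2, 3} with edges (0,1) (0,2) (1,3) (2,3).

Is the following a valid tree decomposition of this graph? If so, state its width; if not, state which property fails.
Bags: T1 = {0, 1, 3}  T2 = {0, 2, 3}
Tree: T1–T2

Every vertex of G appears in some bag (union = {0, 1, 2, 3}); every edge is covered by a bag; and for each vertex v the set of bags containing v is connected in the bag tree. The decomposition is therefore valid. The largest bag has 3 vertices, so the width is 2.

Yes; width 2.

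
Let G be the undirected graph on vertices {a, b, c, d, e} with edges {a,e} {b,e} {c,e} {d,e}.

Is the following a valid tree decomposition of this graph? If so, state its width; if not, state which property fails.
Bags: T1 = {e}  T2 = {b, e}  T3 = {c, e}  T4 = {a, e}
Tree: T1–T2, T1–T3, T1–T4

No — vertex d appears in no bag.

A tree decomposition must satisfy three properties: every vertex lies in some bag; for every edge, both endpoints lie together in some bag; and for every vertex, the bags containing it form a connected subtree. Here vertex d appears in no bag, so the decomposition is invalid.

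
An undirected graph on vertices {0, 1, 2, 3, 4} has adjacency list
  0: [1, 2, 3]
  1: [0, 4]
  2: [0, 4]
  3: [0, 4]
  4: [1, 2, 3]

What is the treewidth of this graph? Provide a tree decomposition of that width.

Every bag has size at most 3, so the width is 3 − 1 = 2 and tw(G) ≤ 2. Since 0–3–4–2–0 is a cycle in G, G is not acyclic. Forests are exactly the graphs of treewidth ≤ 1, so tw(G) ≥ 2. Combining the bounds, tw(G) = 2.

Treewidth 2.
One optimal decomposition is:
Bags: B1 = {0, 3, 4}  B2 = {0, 2, 4}  B3 = {0, 1, 4}
Tree: B1–B2, B2–B3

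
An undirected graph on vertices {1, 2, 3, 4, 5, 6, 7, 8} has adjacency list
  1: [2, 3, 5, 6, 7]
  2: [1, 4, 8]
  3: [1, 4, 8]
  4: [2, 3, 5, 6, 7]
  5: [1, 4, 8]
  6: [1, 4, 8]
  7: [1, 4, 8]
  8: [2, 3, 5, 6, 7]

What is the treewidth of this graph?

A width-3 tree decomposition is:
Bags: B1 = {1, 4, 6, 8}  B2 = {1, 4, 7, 8}  B3 = {1, 2, 4, 8}  B4 = {1, 3, 4, 8}  B5 = {1, 4, 5, 8}
Tree: B1–B2, B2–B3, B3–B4, B4–B5
Every bag has size at most 4, so the width is 4 − 1 = 3 and tw(G) ≤ 3. For the lower bound: the 4 vertex sets {6,8}, {4,7}, {1}, {2} are disjoint, each induces a connected subgraph, and every pair is joined by at least one edge of G. Contracting each set to a single vertex therefore yields K_{4} as a minor, and since treewidth is minor-monotone, tw(G) ≥ tw(K_{4}) = 3. Combining the bounds, tw(G) = 3.

3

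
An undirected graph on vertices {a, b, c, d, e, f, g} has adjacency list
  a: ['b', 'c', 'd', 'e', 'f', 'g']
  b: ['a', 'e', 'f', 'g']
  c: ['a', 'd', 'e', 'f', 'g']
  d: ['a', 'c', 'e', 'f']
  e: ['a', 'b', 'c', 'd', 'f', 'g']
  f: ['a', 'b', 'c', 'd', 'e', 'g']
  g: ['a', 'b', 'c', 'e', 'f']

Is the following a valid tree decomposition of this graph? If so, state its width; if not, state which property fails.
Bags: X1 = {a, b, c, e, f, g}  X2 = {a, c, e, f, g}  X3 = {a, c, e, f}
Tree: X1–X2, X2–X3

No — vertex d appears in no bag.

A tree decomposition must satisfy three properties: every vertex lies in some bag; for every edge, both endpoints lie together in some bag; and for every vertex, the bags containing it form a connected subtree. Here vertex d appears in no bag, so the decomposition is invalid.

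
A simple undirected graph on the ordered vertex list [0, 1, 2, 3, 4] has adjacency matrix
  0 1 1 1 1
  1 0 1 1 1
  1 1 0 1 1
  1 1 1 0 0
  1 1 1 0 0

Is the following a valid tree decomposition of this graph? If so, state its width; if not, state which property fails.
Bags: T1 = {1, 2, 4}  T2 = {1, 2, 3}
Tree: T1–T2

No — vertex 0 appears in no bag.

A tree decomposition must satisfy three properties: every vertex lies in some bag; for every edge, both endpoints lie together in some bag; and for every vertex, the bags containing it form a connected subtree. Here vertex 0 appears in no bag, so the decomposition is invalid.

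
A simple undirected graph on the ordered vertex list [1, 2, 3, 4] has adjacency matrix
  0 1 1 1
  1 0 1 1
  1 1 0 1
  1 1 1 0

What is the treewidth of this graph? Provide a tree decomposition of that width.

A single bag containing all 4 vertices is trivially a valid decomposition of width 3. For the lower bound, the 4 vertices {1, 2, 3, 4} are pairwise adjacent, and any tree decomposition puts a clique entirely inside one bag — forcing width ≥ 3. Combining the bounds, tw(G) = 3.

Treewidth 3.
Bags: B1 = {1, 2, 3, 4}
Tree: (single bag)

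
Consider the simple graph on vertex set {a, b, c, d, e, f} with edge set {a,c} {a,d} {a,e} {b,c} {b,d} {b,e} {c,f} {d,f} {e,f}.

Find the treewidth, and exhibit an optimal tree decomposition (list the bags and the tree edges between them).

Treewidth 3.
One such decomposition:
Bags: B1 = {a, b, e, f}  B2 = {a, b, c, f}  B3 = {a, b, d, f}
Tree: B1–B2, B2–B3

Each bag holds 4 vertices, so the decomposition has width 3, which upper-bounds the treewidth. For the lower bound: the 4 vertex sets {b,e}, {c,f}, {a}, {d} are disjoint, each induces a connected subgraph, and every pair is joined by at least one edge of G. Contracting each set to a single vertex therefore yields K_{4} as a minor, and since treewidth is minor-monotone, tw(G) ≥ tw(K_{4}) = 3. The upper and lower bounds meet at 3, so that is the treewidth.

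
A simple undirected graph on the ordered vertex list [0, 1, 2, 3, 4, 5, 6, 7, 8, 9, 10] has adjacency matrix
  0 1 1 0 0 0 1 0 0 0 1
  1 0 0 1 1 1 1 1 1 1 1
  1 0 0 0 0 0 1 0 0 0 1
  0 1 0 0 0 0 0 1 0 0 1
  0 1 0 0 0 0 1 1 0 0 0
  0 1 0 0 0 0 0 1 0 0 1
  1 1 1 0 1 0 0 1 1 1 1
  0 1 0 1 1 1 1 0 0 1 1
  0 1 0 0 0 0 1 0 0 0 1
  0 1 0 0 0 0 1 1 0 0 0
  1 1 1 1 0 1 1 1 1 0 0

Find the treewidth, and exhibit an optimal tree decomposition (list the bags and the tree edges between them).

Treewidth 3.
One such decomposition:
Bags: B1 = {0, 1, 6, 10}  B2 = {1, 6, 7, 10}  B3 = {1, 3, 7, 10}  B4 = {0, 2, 6, 10}  B5 = {1, 5, 7, 10}  B6 = {1, 6, 8, 10}  B7 = {1, 6, 7, 9}  B8 = {1, 4, 6, 7}
Tree: B1–B2, B2–B3, B1–B4, B2–B5, B1–B6, B2–B7, B2–B8

The largest bag has 4 vertices, giving width 3; this decomposition certifies tw(G) ≤ 3. On the other hand G contains the 4-clique {1, 3, 7, 10}. A clique must lie in a single bag of any decomposition, so no decomposition can have width below 3. Therefore the treewidth is 3.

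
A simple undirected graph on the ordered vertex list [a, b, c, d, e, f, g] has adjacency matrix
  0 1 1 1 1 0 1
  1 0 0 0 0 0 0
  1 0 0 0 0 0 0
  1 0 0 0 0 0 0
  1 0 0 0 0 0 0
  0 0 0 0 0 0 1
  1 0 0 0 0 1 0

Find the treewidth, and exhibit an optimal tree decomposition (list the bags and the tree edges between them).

Treewidth 1.
One optimal decomposition is:
Bags: B1 = {a, e}  B2 = {a, g}  B3 = {a, d}  B4 = {f, g}  B5 = {a, c}  B6 = {a, b}
Tree: B1–B2, B1–B3, B2–B4, B1–B5, B1–B6

The largest bag has 2 vertices, giving width 1; this decomposition certifies tw(G) ≤ 1. G has an edge, so its treewidth is at least 1. Hence tw(G) = 1 exactly.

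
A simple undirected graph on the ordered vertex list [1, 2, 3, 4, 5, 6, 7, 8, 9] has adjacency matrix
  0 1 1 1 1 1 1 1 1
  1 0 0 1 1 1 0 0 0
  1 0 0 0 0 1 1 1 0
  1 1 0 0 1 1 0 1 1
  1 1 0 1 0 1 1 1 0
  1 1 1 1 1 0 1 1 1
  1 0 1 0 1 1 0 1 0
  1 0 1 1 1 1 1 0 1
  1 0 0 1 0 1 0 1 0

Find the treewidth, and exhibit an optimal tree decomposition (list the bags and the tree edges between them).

Treewidth 4.
One such decomposition:
Bags: B1 = {1, 4, 5, 6, 8}  B2 = {1, 2, 4, 5, 6}  B3 = {1, 5, 6, 7, 8}  B4 = {1, 3, 6, 7, 8}  B5 = {1, 4, 6, 8, 9}
Tree: B1–B2, B1–B3, B3–B4, B1–B5

Every bag has size at most 5, so the width is 5 − 1 = 4 and tw(G) ≤ 4. On the other hand G contains the 5-clique {1, 3, 6, 7, 8}. A clique must lie in a single bag of any decomposition, so no decomposition can have width below 4. The upper and lower bounds meet at 4, so that is the treewidth.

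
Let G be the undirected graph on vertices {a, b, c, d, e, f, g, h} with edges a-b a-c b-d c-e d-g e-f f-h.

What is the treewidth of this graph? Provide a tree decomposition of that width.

Every bag has size at most 2, so the width is 2 − 1 = 1 and tw(G) ≤ 1. Since G has at least one edge (e.g. g–d), it is not an edgeless graph, so tw(G) ≥ 1. Combining the bounds, tw(G) = 1.

Treewidth 1.
Bags: B1 = {d, g}  B2 = {b, d}  B3 = {a, b}  B4 = {a, c}  B5 = {c, e}  B6 = {e, f}  B7 = {f, h}
Tree: B1–B2, B2–B3, B3–B4, B4–B5, B5–B6, B6–B7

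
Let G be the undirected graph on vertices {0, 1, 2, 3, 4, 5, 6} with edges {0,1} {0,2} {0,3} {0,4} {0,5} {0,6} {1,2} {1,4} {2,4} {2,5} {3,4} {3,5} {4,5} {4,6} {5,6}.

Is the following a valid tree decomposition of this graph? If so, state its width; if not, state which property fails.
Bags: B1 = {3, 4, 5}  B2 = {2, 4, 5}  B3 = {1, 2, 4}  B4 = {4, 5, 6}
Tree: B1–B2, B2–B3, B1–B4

No — vertex 0 appears in no bag.

A tree decomposition must satisfy three properties: every vertex lies in some bag; for every edge, both endpoints lie together in some bag; and for every vertex, the bags containing it form a connected subtree. Here vertex 0 appears in no bag, so the decomposition is invalid.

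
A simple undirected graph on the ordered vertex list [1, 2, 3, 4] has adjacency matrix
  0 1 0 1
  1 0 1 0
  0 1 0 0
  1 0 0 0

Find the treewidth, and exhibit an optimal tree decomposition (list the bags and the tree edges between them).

Each bag holds 2 vertices, so the decomposition has width 1, which upper-bounds the treewidth. Since G has at least one edge (e.g. 3–2), it is not an edgeless graph, so tw(G) ≥ 1. Therefore the treewidth is 1.

Treewidth 1.
One such decomposition:
Bags: B1 = {2, 3}  B2 = {1, 2}  B3 = {1, 4}
Tree: B1–B2, B2–B3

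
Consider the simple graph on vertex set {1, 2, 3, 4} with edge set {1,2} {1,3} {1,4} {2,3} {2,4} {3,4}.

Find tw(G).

3

A width-3 tree decomposition is:
Bags: B1 = {1, 2, 3, 4}
Tree: (single bag)
A single bag containing all 4 vertices is trivially a valid decomposition of width 3. On the other hand G contains the 4-clique {1, 2, 3, 4}. A clique must lie in a single bag of any decomposition, so no decomposition can have width below 3. The upper and lower bounds meet at 3, so that is the treewidth.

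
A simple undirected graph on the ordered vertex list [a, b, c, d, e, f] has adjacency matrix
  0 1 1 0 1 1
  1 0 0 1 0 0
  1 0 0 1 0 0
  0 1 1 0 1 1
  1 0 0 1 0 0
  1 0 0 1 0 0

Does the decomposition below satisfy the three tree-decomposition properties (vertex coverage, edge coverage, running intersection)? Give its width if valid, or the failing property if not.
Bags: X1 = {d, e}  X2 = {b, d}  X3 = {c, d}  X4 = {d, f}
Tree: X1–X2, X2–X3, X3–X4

No — vertex a appears in no bag.

A tree decomposition must satisfy three properties: every vertex lies in some bag; for every edge, both endpoints lie together in some bag; and for every vertex, the bags containing it form a connected subtree. Here vertex a appears in no bag, so the decomposition is invalid.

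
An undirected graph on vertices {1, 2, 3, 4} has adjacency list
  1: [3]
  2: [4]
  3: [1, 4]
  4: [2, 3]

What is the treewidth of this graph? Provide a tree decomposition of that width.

Every bag has size at most 2, so the width is 2 − 1 = 1 and tw(G) ≤ 1. Since G has at least one edge (e.g. 2–4), it is not an edgeless graph, so tw(G) ≥ 1. The upper and lower bounds meet at 1, so that is the treewidth.

Treewidth 1.
One such decomposition:
Bags: B1 = {2, 4}  B2 = {3, 4}  B3 = {1, 3}
Tree: B1–B2, B2–B3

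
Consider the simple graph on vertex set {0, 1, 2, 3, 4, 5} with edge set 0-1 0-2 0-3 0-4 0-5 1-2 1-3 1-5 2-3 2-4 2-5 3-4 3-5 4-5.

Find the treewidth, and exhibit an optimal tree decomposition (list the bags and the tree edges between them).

The largest bag has 5 vertices, giving width 4; this decomposition certifies tw(G) ≤ 4. For the lower bound, the 5 vertices {0, 1, 2, 3, 5} are pairwise adjacent, and any tree decomposition puts a clique entirely inside one bag — forcing width ≥ 4. Therefore the treewidth is 4.

Treewidth 4.
One such decomposition:
Bags: B1 = {0, 2, 3, 4, 5}  B2 = {0, 1, 2, 3, 5}
Tree: B1–B2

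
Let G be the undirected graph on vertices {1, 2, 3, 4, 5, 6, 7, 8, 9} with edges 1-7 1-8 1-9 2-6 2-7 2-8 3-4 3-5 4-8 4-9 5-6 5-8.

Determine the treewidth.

A width-3 tree decomposition is:
Bags: B1 = {1, 4, 7, 9}  B2 = {1, 4, 7, 8}  B3 = {2, 4, 7, 8}  B4 = {2, 3, 4, 8}  B5 = {2, 3, 5, 8}  B6 = {2, 3, 5, 6}
Tree: B1–B2, B2–B3, B3–B4, B4–B5, B5–B6
Each bag holds 4 vertices, so the decomposition has width 3, which upper-bounds the treewidth. For the lower bound: the 4 vertex sets {1,7,9}, {4}, {8}, {2,3,5,6} are disjoint, each induces a connected subgraph, and every pair is joined by at least one edge of G. Contracting each set to a single vertex therefore yields K_{4} as a minor, and since treewidth is minor-monotone, tw(G) ≥ tw(K_{4}) = 3. The upper and lower bounds meet at 3, so that is the treewidth.

3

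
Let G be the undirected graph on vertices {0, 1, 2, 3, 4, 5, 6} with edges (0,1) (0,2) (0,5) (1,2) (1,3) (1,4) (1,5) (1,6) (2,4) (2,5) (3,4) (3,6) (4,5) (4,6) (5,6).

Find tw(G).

A width-3 tree decomposition is:
Bags: B1 = {1, 4, 5, 6}  B2 = {1, 2, 4, 5}  B3 = {0, 1, 2, 5}  B4 = {1, 3, 4, 6}
Tree: B1–B2, B2–B3, B1–B4
Each bag holds 4 vertices, so the decomposition has width 3, which upper-bounds the treewidth. On the other hand G contains the 4-clique {0, 1, 2, 5}. A clique must lie in a single bag of any decomposition, so no decomposition can have width below 3. The upper and lower bounds meet at 3, so that is the treewidth.

3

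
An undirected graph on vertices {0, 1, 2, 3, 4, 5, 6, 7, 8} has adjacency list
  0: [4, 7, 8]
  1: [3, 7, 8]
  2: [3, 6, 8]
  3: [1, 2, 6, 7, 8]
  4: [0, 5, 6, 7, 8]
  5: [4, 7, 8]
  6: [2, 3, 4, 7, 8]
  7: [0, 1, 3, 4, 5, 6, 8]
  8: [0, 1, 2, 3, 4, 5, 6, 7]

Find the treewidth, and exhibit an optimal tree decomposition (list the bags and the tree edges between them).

Treewidth 3.
One optimal decomposition is:
Bags: B1 = {4, 6, 7, 8}  B2 = {3, 6, 7, 8}  B3 = {1, 3, 7, 8}  B4 = {0, 4, 7, 8}  B5 = {4, 5, 7, 8}  B6 = {2, 3, 6, 8}
Tree: B1–B2, B2–B3, B1–B4, B1–B5, B2–B6

Each bag holds 4 vertices, so the decomposition has width 3, which upper-bounds the treewidth. Conversely, {2, 3, 6, 8} is a clique of size 4, and the vertices of any clique must share a bag in every tree decomposition; so some bag has ≥ 4 vertices and tw(G) ≥ 3. The upper and lower bounds meet at 3, so that is the treewidth.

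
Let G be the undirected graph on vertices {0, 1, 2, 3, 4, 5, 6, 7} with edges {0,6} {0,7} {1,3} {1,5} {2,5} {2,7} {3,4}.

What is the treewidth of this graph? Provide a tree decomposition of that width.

The largest bag has 2 vertices, giving width 1; this decomposition certifies tw(G) ≤ 1. Any graph with an edge has treewidth ≥ 1, and G has the edge 4–3. The upper and lower bounds meet at 1, so that is the treewidth.

Treewidth 1.
One such decomposition:
Bags: B1 = {3, 4}  B2 = {1, 3}  B3 = {1, 5}  B4 = {2, 5}  B5 = {2, 7}  B6 = {0, 7}  B7 = {0, 6}
Tree: B1–B2, B2–B3, B3–B4, B4–B5, B5–B6, B6–B7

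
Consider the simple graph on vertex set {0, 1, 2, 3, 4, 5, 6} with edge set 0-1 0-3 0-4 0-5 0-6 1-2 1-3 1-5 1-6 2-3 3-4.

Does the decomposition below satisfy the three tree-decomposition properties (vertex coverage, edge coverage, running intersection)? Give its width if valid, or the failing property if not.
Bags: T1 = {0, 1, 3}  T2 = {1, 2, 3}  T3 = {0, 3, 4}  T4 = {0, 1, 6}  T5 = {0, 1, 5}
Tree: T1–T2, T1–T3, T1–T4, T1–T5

Checking the three conditions: (i) the bags cover all of {0, 1, 2, 3, 4, 5, 6}; (ii) for each edge, some bag contains both endpoints; (iii) the bags containing any fixed vertex form a subtree. All hold, so the decomposition is valid with width 3 − 1 = 2.

Yes; width 2.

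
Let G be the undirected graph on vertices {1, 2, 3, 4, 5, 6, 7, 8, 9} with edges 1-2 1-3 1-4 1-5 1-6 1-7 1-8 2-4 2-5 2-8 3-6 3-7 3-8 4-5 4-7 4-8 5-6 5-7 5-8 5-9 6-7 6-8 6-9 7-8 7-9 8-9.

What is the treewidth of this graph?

A width-4 tree decomposition is:
Bags: B1 = {1, 4, 5, 7, 8}  B2 = {1, 5, 6, 7, 8}  B3 = {1, 2, 4, 5, 8}  B4 = {5, 6, 7, 8, 9}  B5 = {1, 3, 6, 7, 8}
Tree: B1–B2, B1–B3, B2–B4, B2–B5
The largest bag has 5 vertices, giving width 4; this decomposition certifies tw(G) ≤ 4. Conversely, {1, 3, 6, 7, 8} is a clique of size 5, and the vertices of any clique must share a bag in every tree decomposition; so some bag has ≥ 5 vertices and tw(G) ≥ 4. Hence tw(G) = 4 exactly.

4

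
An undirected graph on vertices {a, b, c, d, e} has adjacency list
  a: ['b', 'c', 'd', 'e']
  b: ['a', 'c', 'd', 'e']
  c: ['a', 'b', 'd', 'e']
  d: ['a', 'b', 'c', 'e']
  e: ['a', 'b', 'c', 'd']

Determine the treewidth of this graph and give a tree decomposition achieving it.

Treewidth 4.
One optimal decomposition is:
Bags: B1 = {a, b, c, d, e}
Tree: (single bag)

A single bag containing all 5 vertices is trivially a valid decomposition of width 4. Conversely, {a, b, c, d, e} is a clique of size 5, and the vertices of any clique must share a bag in every tree decomposition; so some bag has ≥ 5 vertices and tw(G) ≥ 4. Therefore the treewidth is 4.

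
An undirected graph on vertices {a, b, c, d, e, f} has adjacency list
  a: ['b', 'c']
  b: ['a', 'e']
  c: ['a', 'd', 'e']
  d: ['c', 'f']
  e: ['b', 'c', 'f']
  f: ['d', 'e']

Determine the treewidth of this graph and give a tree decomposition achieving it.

The largest bag has 3 vertices, giving width 2; this decomposition certifies tw(G) ≤ 2. The edges f–d–c–e–f form a cycle, so G is not a tree and its treewidth is at least 2. Therefore the treewidth is 2.

Treewidth 2.
Bags: B1 = {d, e, f}  B2 = {c, d, e}  B3 = {b, c, e}  B4 = {a, b, c}
Tree: B1–B2, B2–B3, B3–B4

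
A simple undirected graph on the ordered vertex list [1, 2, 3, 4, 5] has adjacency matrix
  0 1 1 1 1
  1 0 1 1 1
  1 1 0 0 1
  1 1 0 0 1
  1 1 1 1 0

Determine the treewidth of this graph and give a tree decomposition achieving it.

The largest bag has 4 vertices, giving width 3; this decomposition certifies tw(G) ≤ 3. Conversely, {1, 2, 3, 5} is a clique of size 4, and the vertices of any clique must share a bag in every tree decomposition; so some bag has ≥ 4 vertices and tw(G) ≥ 3. Combining the bounds, tw(G) = 3.

Treewidth 3.
One such decomposition:
Bags: B1 = {1, 2, 3, 5}  B2 = {1, 2, 4, 5}
Tree: B1–B2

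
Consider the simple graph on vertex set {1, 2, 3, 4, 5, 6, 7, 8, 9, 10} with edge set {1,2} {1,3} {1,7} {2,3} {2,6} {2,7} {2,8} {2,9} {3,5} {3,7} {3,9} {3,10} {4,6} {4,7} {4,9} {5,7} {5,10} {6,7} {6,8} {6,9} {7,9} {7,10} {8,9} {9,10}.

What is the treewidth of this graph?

3

A width-3 tree decomposition is:
Bags: B1 = {2, 6, 7, 9}  B2 = {2, 3, 7, 9}  B3 = {1, 2, 3, 7}  B4 = {3, 7, 9, 10}  B5 = {4, 6, 7, 9}  B6 = {3, 5, 7, 10}  B7 = {2, 6, 8, 9}
Tree: B1–B2, B2–B3, B2–B4, B1–B5, B4–B6, B1–B7
Every bag has size at most 4, so the width is 4 − 1 = 3 and tw(G) ≤ 3. Conversely, {2, 6, 8, 9} is a clique of size 4, and the vertices of any clique must share a bag in every tree decomposition; so some bag has ≥ 4 vertices and tw(G) ≥ 3. Combining the bounds, tw(G) = 3.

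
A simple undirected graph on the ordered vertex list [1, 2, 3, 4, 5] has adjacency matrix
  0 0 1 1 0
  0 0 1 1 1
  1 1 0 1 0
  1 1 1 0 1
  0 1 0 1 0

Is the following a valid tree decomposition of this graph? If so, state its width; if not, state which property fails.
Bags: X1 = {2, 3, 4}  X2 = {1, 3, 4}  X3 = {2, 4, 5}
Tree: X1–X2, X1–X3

Every vertex of G appears in some bag (union = {1, 2, 3, 4, 5}); every edge is covered by a bag; and for each vertex v the set of bags containing v is connected in the bag tree. The decomposition is therefore valid. The largest bag has 3 vertices, so the width is 2.

Yes; width 2.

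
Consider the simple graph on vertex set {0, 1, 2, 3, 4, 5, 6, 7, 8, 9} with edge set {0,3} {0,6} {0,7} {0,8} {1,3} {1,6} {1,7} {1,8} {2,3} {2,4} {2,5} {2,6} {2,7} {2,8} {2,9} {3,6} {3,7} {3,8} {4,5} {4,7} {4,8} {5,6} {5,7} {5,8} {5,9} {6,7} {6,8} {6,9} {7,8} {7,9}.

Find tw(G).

A width-4 tree decomposition is:
Bags: B1 = {0, 3, 6, 7, 8}  B2 = {1, 3, 6, 7, 8}  B3 = {2, 3, 6, 7, 8}  B4 = {2, 5, 6, 7, 8}  B5 = {2, 4, 5, 7, 8}  B6 = {2, 5, 6, 7, 9}
Tree: B1–B2, B1–B3, B3–B4, B4–B5, B4–B6
Every bag has size at most 5, so the width is 5 − 1 = 4 and tw(G) ≤ 4. On the other hand G contains the 5-clique {2, 4, 5, 7, 8}. A clique must lie in a single bag of any decomposition, so no decomposition can have width below 4. The upper and lower bounds meet at 4, so that is the treewidth.

4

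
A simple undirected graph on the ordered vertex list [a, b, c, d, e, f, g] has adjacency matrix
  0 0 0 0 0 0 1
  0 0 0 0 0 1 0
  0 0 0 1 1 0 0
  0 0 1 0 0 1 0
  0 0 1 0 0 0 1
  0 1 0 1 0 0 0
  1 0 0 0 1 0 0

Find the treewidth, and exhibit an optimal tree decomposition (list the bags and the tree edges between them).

Treewidth 1.
One optimal decomposition is:
Bags: B1 = {a, g}  B2 = {e, g}  B3 = {c, e}  B4 = {c, d}  B5 = {d, f}  B6 = {b, f}
Tree: B1–B2, B2–B3, B3–B4, B4–B5, B5–B6

Every bag has size at most 2, so the width is 2 − 1 = 1 and tw(G) ≤ 1. Since G has at least one edge (e.g. a–g), it is not an edgeless graph, so tw(G) ≥ 1. Combining the bounds, tw(G) = 1.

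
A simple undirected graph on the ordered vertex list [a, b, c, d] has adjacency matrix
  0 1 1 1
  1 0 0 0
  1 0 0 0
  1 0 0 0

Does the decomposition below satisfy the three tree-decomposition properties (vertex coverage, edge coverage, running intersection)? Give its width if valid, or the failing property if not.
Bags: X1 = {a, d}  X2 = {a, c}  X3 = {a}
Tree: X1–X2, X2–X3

A tree decomposition must satisfy three properties: every vertex lies in some bag; for every edge, both endpoints lie together in some bag; and for every vertex, the bags containing it form a connected subtree. Here vertex b appears in no bag, so the decomposition is invalid.

No — vertex b appears in no bag.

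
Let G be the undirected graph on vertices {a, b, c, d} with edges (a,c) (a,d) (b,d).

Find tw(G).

1

A width-1 tree decomposition is:
Bags: B1 = {b, d}  B2 = {a, d}  B3 = {a, c}
Tree: B1–B2, B2–B3
Every bag has size at most 2, so the width is 2 − 1 = 1 and tw(G) ≤ 1. Any graph with an edge has treewidth ≥ 1, and G has the edge b–d. Combining the bounds, tw(G) = 1.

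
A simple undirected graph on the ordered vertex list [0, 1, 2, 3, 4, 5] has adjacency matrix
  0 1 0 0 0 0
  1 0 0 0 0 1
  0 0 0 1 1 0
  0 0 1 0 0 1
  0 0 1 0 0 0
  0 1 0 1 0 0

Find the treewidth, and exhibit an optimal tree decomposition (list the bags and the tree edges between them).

Treewidth 1.
Bags: B1 = {0, 1}  B2 = {1, 5}  B3 = {3, 5}  B4 = {2, 3}  B5 = {2, 4}
Tree: B1–B2, B2–B3, B3–B4, B4–B5

Every bag has size at most 2, so the width is 2 − 1 = 1 and tw(G) ≤ 1. Any graph with an edge has treewidth ≥ 1, and G has the edge 0–1. The upper and lower bounds meet at 1, so that is the treewidth.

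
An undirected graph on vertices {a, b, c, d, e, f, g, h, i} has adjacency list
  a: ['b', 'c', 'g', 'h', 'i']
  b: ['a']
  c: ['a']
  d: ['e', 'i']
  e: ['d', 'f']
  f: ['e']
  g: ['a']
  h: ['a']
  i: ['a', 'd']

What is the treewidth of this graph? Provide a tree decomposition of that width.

Treewidth 1.
Bags: B1 = {a, i}  B2 = {d, i}  B3 = {a, h}  B4 = {a, b}  B5 = {d, e}  B6 = {e, f}  B7 = {a, g}  B8 = {a, c}
Tree: B1–B2, B1–B3, B3–B4, B2–B5, B5–B6, B3–B7, B1–B8

The largest bag has 2 vertices, giving width 1; this decomposition certifies tw(G) ≤ 1. G has an edge, so its treewidth is at least 1. Combining the bounds, tw(G) = 1.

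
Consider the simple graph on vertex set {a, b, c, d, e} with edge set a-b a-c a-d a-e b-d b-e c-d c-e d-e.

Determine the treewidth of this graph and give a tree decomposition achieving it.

Treewidth 3.
Bags: B1 = {a, b, d, e}  B2 = {a, c, d, e}
Tree: B1–B2

The largest bag has 4 vertices, giving width 3; this decomposition certifies tw(G) ≤ 3. Conversely, {a, c, d, e} is a clique of size 4, and the vertices of any clique must share a bag in every tree decomposition; so some bag has ≥ 4 vertices and tw(G) ≥ 3. Hence tw(G) = 3 exactly.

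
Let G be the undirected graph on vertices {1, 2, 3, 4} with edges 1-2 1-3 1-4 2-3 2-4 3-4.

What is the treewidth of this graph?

A width-3 tree decomposition is:
Bags: B1 = {1, 2, 3, 4}
Tree: (single bag)
With just one bag of size 4, the width is 4 − 1 = 3, so tw(G) ≤ 3. For the lower bound, the 4 vertices {1, 2, 3, 4} are pairwise adjacent, and any tree decomposition puts a clique entirely inside one bag — forcing width ≥ 3. Hence tw(G) = 3 exactly.

3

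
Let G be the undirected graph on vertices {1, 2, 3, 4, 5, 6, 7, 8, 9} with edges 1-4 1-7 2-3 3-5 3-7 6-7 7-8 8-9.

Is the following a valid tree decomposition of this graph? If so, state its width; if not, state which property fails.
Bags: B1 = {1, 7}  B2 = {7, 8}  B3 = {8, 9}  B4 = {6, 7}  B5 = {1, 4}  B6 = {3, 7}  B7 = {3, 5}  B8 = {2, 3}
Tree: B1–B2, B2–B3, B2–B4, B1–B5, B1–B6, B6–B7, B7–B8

Every vertex of G appears in some bag (union = {1, 2, 3, 4, 5, 6, 7, 8, 9}); every edge is covered by a bag; and for each vertex v the set of bags containing v is connected in the bag tree. The decomposition is therefore valid. The largest bag has 2 vertices, so the width is 1.

Yes; width 1.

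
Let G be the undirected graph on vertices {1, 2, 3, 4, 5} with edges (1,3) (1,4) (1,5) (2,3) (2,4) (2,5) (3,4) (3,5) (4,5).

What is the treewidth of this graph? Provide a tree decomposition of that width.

The largest bag has 4 vertices, giving width 3; this decomposition certifies tw(G) ≤ 3. On the other hand G contains the 4-clique {1, 3, 4, 5}. A clique must lie in a single bag of any decomposition, so no decomposition can have width below 3. The upper and lower bounds meet at 3, so that is the treewidth.

Treewidth 3.
One optimal decomposition is:
Bags: B1 = {2, 3, 4, 5}  B2 = {1, 3, 4, 5}
Tree: B1–B2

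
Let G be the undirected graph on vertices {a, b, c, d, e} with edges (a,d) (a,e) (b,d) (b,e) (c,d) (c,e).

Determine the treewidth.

A width-2 tree decomposition is:
Bags: B1 = {b, d, e}  B2 = {c, d, e}  B3 = {a, d, e}
Tree: B1–B2, B2–B3
Every bag has size at most 3, so the width is 3 − 1 = 2 and tw(G) ≤ 2. Since b–e–c–d–b is a cycle in G, G is not acyclic. Forests are exactly the graphs of treewidth ≤ 1, so tw(G) ≥ 2. Hence tw(G) = 2 exactly.

2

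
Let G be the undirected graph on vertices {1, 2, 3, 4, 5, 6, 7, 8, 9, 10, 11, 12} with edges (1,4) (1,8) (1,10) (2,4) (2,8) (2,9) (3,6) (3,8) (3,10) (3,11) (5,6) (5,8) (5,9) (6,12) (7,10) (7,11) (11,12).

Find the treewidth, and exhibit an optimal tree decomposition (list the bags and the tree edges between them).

Treewidth 3.
One optimal decomposition is:
Bags: B1 = {6, 7, 11, 12}  B2 = {3, 6, 7, 11}  B3 = {3, 6, 7, 10}  B4 = {3, 5, 6, 10}  B5 = {3, 5, 8, 10}  B6 = {1, 5, 8, 10}  B7 = {1, 5, 8, 9}  B8 = {1, 2, 8, 9}  B9 = {1, 2, 4, 9}
Tree: B1–B2, B2–B3, B3–B4, B4–B5, B5–B6, B6–B7, B7–B8, B8–B9

Each bag holds 4 vertices, so the decomposition has width 3, which upper-bounds the treewidth. For the lower bound: the 4 vertex sets {7,11,12}, {6}, {3}, {1,5,8,10} are disjoint, each induces a connected subgraph, and every pair is joined by at least one edge of G. Contracting each set to a single vertex therefore yields K_{4} as a minor, and since treewidth is minor-monotone, tw(G) ≥ tw(K_{4}) = 3. The upper and lower bounds meet at 3, so that is the treewidth.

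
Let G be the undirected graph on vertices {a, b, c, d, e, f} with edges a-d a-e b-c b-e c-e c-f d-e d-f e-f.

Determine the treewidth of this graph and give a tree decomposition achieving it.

Treewidth 2.
One optimal decomposition is:
Bags: B1 = {c, e, f}  B2 = {d, e, f}  B3 = {b, c, e}  B4 = {a, d, e}
Tree: B1–B2, B1–B3, B2–B4

Each bag holds 3 vertices, so the decomposition has width 2, which upper-bounds the treewidth. Conversely, {a, d, e} is a clique of size 3, and the vertices of any clique must share a bag in every tree decomposition; so some bag has ≥ 3 vertices and tw(G) ≥ 2. The upper and lower bounds meet at 2, so that is the treewidth.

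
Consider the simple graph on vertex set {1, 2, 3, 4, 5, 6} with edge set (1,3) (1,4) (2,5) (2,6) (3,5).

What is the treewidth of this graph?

A width-1 tree decomposition is:
Bags: B1 = {2, 6}  B2 = {2, 5}  B3 = {3, 5}  B4 = {1, 3}  B5 = {1, 4}
Tree: B1–B2, B2–B3, B3–B4, B4–B5
Every bag has size at most 2, so the width is 2 − 1 = 1 and tw(G) ≤ 1. G has an edge, so its treewidth is at least 1. Combining the bounds, tw(G) = 1.

1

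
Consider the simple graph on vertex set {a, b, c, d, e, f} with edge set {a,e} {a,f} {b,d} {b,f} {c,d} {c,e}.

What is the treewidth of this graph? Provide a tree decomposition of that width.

Treewidth 2.
One such decomposition:
Bags: B1 = {a, e, f}  B2 = {c, e, f}  B3 = {c, d, f}  B4 = {b, d, f}
Tree: B1–B2, B2–B3, B3–B4

Every bag has size at most 3, so the width is 3 − 1 = 2 and tw(G) ≤ 2. Since f–a–e–c–d–b–f is a cycle in G, G is not acyclic. Forests are exactly the graphs of treewidth ≤ 1, so tw(G) ≥ 2. Combining the bounds, tw(G) = 2.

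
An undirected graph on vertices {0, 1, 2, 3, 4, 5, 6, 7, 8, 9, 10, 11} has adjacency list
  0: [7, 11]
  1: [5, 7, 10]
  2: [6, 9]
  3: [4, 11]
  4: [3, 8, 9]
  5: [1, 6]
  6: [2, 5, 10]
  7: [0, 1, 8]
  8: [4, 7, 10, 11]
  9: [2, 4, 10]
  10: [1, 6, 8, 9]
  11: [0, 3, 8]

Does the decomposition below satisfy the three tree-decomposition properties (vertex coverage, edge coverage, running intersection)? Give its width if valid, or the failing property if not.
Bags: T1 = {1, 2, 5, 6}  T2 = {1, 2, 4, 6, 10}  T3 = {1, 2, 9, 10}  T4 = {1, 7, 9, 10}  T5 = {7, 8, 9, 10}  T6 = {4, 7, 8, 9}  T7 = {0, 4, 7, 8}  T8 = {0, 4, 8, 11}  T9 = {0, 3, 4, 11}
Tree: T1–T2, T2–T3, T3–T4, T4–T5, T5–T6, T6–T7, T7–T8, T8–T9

A tree decomposition must satisfy three properties: every vertex lies in some bag; for every edge, both endpoints lie together in some bag; and for every vertex, the bags containing it form a connected subtree. Here bags containing vertex 4 are not connected in the tree, so the decomposition is invalid.

No — bags containing vertex 4 are not connected in the tree.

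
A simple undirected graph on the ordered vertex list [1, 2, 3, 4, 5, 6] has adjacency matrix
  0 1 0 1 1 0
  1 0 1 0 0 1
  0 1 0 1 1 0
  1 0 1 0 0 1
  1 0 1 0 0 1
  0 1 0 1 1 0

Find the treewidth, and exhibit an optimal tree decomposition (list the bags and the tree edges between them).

Treewidth 3.
One optimal decomposition is:
Bags: B1 = {2, 3, 4, 5}  B2 = {1, 2, 4, 5}  B3 = {2, 4, 5, 6}
Tree: B1–B2, B2–B3

The largest bag has 4 vertices, giving width 3; this decomposition certifies tw(G) ≤ 3. For the lower bound: the 4 vertex sets {3,4}, {1,2}, {5}, {6} are disjoint, each induces a connected subgraph, and every pair is joined by at least one edge of G. Contracting each set to a single vertex therefore yields K_{4} as a minor, and since treewidth is minor-monotone, tw(G) ≥ tw(K_{4}) = 3. Combining the bounds, tw(G) = 3.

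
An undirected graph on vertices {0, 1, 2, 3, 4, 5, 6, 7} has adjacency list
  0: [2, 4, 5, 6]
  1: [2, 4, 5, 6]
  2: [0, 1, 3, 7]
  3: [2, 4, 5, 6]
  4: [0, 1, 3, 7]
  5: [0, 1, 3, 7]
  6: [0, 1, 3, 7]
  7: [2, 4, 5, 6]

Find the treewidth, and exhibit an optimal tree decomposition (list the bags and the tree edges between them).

Treewidth 4.
One optimal decomposition is:
Bags: B1 = {0, 1, 2, 3, 7}  B2 = {0, 1, 3, 6, 7}  B3 = {0, 1, 3, 4, 7}  B4 = {0, 1, 3, 5, 7}
Tree: B1–B2, B2–B3, B3–B4

The largest bag has 5 vertices, giving width 4; this decomposition certifies tw(G) ≤ 4. For the lower bound: the 5 vertex sets {0,2}, {1,6}, {4,7}, {3}, {5} are disjoint, each induces a connected subgraph, and every pair is joined by at least one edge of G. Contracting each set to a single vertex therefore yields K_{5} as a minor, and since treewidth is minor-monotone, tw(G) ≥ tw(K_{5}) = 4. Combining the bounds, tw(G) = 4.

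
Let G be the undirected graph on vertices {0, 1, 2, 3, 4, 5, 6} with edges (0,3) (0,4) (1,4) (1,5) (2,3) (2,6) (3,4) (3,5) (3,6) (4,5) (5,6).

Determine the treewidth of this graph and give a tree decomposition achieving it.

Each bag holds 3 vertices, so the decomposition has width 2, which upper-bounds the treewidth. For the lower bound, the 3 vertices {1, 4, 5} are pairwise adjacent, and any tree decomposition puts a clique entirely inside one bag — forcing width ≥ 2. Hence tw(G) = 2 exactly.

Treewidth 2.
Bags: B1 = {1, 4, 5}  B2 = {3, 4, 5}  B3 = {0, 3, 4}  B4 = {3, 5, 6}  B5 = {2, 3, 6}
Tree: B1–B2, B2–B3, B2–B4, B4–B5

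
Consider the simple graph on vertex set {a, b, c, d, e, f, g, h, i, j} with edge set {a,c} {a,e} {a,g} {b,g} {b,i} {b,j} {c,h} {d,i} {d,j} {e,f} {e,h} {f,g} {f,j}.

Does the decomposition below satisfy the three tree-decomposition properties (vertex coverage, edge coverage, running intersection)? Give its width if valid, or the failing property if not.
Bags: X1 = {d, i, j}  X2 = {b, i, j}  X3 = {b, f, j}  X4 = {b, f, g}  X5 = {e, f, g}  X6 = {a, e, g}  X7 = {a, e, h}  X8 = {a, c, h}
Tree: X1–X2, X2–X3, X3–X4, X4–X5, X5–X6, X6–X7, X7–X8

Vertex coverage: the bags together contain {a, b, c, d, e, f, g, h, i, j}, the full vertex set. Edge coverage: each edge of G has both endpoints in at least one bag. Running intersection: for every vertex, the bags containing it form a connected subtree. All three properties hold, so this is a valid tree decomposition of width max|bag| − 1 = 2, and hence tw(G) ≤ 2.

Yes; width 2.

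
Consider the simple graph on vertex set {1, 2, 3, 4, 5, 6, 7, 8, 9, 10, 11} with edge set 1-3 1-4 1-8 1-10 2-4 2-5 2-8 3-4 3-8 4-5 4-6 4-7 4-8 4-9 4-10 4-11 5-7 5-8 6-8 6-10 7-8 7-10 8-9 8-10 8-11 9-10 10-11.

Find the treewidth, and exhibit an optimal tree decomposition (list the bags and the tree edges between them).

Each bag holds 4 vertices, so the decomposition has width 3, which upper-bounds the treewidth. Conversely, {1, 4, 8, 10} is a clique of size 4, and the vertices of any clique must share a bag in every tree decomposition; so some bag has ≥ 4 vertices and tw(G) ≥ 3. Therefore the treewidth is 3.

Treewidth 3.
Bags: B1 = {1, 4, 8, 10}  B2 = {4, 8, 9, 10}  B3 = {4, 7, 8, 10}  B4 = {4, 6, 8, 10}  B5 = {4, 8, 10, 11}  B6 = {1, 3, 4, 8}  B7 = {4, 5, 7, 8}  B8 = {2, 4, 5, 8}
Tree: B1–B2, B1–B3, B2–B4, B3–B5, B1–B6, B3–B7, B7–B8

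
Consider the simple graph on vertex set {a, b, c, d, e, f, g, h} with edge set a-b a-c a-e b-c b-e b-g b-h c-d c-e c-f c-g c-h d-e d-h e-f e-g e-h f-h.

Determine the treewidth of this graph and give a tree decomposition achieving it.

Each bag holds 4 vertices, so the decomposition has width 3, which upper-bounds the treewidth. On the other hand G contains the 4-clique {b, c, e, g}. A clique must lie in a single bag of any decomposition, so no decomposition can have width below 3. Therefore the treewidth is 3.

Treewidth 3.
One optimal decomposition is:
Bags: B1 = {b, c, e, h}  B2 = {c, d, e, h}  B3 = {c, e, f, h}  B4 = {a, b, c, e}  B5 = {b, c, e, g}
Tree: B1–B2, B1–B3, B1–B4, B4–B5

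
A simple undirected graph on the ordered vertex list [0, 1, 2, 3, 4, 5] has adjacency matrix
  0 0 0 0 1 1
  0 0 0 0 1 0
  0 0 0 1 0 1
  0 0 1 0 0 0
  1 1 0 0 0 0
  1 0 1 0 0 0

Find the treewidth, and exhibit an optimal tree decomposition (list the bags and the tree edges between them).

Treewidth 1.
One optimal decomposition is:
Bags: B1 = {1, 4}  B2 = {0, 4}  B3 = {0, 5}  B4 = {2, 5}  B5 = {2, 3}
Tree: B1–B2, B2–B3, B3–B4, B4–B5

The largest bag has 2 vertices, giving width 1; this decomposition certifies tw(G) ≤ 1. Since G has at least one edge (e.g. 1–4), it is not an edgeless graph, so tw(G) ≥ 1. Hence tw(G) = 1 exactly.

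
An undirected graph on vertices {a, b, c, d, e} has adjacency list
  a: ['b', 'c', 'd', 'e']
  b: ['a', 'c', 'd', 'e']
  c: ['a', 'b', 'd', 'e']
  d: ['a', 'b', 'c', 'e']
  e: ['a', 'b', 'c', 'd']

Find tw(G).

A width-4 tree decomposition is:
Bags: B1 = {a, b, c, d, e}
Tree: (single bag)
A single bag containing all 5 vertices is trivially a valid decomposition of width 4. On the other hand G contains the 5-clique {a, b, c, d, e}. A clique must lie in a single bag of any decomposition, so no decomposition can have width below 4. Hence tw(G) = 4 exactly.

4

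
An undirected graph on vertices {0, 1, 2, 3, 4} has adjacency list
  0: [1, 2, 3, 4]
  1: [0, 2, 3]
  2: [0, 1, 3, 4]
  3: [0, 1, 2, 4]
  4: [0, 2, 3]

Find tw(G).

3

A width-3 tree decomposition is:
Bags: B1 = {0, 2, 3, 4}  B2 = {0, 1, 2, 3}
Tree: B1–B2
The largest bag has 4 vertices, giving width 3; this decomposition certifies tw(G) ≤ 3. For the lower bound, the 4 vertices {0, 1, 2, 3} are pairwise adjacent, and any tree decomposition puts a clique entirely inside one bag — forcing width ≥ 3. Therefore the treewidth is 3.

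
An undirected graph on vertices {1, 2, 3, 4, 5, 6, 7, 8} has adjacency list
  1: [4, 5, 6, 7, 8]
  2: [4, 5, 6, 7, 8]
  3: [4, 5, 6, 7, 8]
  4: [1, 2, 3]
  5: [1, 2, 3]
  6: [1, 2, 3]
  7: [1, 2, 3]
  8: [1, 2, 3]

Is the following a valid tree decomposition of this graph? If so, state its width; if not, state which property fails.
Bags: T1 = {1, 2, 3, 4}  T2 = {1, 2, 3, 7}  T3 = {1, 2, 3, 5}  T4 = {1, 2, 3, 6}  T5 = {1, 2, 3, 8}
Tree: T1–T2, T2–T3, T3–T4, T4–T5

Yes; width 3.

Every vertex of G appears in some bag (union = {1, 2, 3, 4, 5, 6, 7, 8}); every edge is covered by a bag; and for each vertex v the set of bags containing v is connected in the bag tree. The decomposition is therefore valid. The largest bag has 4 vertices, so the width is 3.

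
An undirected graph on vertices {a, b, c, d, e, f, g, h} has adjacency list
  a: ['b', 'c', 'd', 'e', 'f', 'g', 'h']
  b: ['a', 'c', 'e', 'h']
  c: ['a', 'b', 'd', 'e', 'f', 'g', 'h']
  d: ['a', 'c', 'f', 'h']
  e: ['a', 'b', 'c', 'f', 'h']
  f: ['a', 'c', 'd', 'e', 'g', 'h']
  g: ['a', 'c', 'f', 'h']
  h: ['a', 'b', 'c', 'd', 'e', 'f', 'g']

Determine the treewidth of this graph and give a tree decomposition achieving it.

Treewidth 4.
One such decomposition:
Bags: B1 = {a, c, e, f, h}  B2 = {a, c, d, f, h}  B3 = {a, b, c, e, h}  B4 = {a, c, f, g, h}
Tree: B1–B2, B1–B3, B2–B4

Each bag holds 5 vertices, so the decomposition has width 4, which upper-bounds the treewidth. Conversely, {a, c, d, f, h} is a clique of size 5, and the vertices of any clique must share a bag in every tree decomposition; so some bag has ≥ 5 vertices and tw(G) ≥ 4. Therefore the treewidth is 4.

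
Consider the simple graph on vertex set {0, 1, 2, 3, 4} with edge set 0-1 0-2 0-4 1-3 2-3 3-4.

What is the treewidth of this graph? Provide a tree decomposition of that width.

Each bag holds 3 vertices, so the decomposition has width 2, which upper-bounds the treewidth. The edges 1–3–2–0–1 form a cycle, so G is not a tree and its treewidth is at least 2. Hence tw(G) = 2 exactly.

Treewidth 2.
One optimal decomposition is:
Bags: B1 = {0, 1, 3}  B2 = {0, 2, 3}  B3 = {0, 3, 4}
Tree: B1–B2, B2–B3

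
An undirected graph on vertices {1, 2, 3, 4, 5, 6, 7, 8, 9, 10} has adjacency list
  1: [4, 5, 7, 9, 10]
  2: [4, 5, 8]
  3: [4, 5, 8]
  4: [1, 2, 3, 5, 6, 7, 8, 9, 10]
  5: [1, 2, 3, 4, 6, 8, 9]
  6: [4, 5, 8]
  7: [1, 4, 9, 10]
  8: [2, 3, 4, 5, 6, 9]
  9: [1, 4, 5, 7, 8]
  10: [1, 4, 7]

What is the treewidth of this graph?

A width-3 tree decomposition is:
Bags: B1 = {2, 4, 5, 8}  B2 = {4, 5, 8, 9}  B3 = {1, 4, 5, 9}  B4 = {3, 4, 5, 8}  B5 = {1, 4, 7, 9}  B6 = {1, 4, 7, 10}  B7 = {4, 5, 6, 8}
Tree: B1–B2, B2–B3, B2–B4, B3–B5, B5–B6, B2–B7
The largest bag has 4 vertices, giving width 3; this decomposition certifies tw(G) ≤ 3. For the lower bound, the 4 vertices {1, 4, 7, 10} are pairwise adjacent, and any tree decomposition puts a clique entirely inside one bag — forcing width ≥ 3. Hence tw(G) = 3 exactly.

3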